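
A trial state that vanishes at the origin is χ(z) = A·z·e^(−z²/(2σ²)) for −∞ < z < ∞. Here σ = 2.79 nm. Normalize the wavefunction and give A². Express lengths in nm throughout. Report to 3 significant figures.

The normalization condition is ∫|χ|² dz = 1 from −∞ to ∞.
With ∫_{−∞}^{∞} z^(2m) e^(−αz²) dz = (2m−1)!!·√π / (2^m α^(m+1/2)), with χ = A·z·e^(−z²/(2σ²)), the integral evaluates to A²·[√(π)·σ^3/2].
So A² = (√(π)·σ^3/2)^(−1).
Plugging in σ = 2.79 yields A = 0.2279.

A^2 ≈ 0.0520 nm^(-3)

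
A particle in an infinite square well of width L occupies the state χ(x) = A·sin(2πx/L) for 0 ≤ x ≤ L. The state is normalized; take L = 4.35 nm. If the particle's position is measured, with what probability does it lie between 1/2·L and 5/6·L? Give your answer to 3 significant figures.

|χ|² is the probability density, so P = ∫_{1/2·L}^{5/6·L} |χ|² dx.
With A² fixed by ∫|χ|² = 1, i.e. A² = (L/2)^(−1), substitute and integrate.
In terms of u = x/L (A² and the length scale cancel between numerator and denominator), P = [∫_{1/2}^{5/6} sin(2·π·u)^2 du] / [∫_{0}^{1} sin(2·π·u)^2 du].
An antiderivative of sin(2·π·u)^2 is u/2 - sin(4·π·u)/(8·π); evaluating from 1/2 to 5/6 gives √(3)/(16·π) + 1/6, while the full integral is 1/2.
Evaluating gives P = (√(3)/8 + π/3)/π.

P ≈ 0.402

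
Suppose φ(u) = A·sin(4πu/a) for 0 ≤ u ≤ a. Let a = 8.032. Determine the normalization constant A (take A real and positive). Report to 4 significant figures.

A ≈ 0.4990

Normalization requires ∫|φ|² du = 1, integrated from 0 to a.
Using sin²θ = (1 − cos 2θ)/2, the integral (without the A² prefactor) comes out to a/2.
Hence A² = 1/[a/2].
Plugging in a = 8.032 yields A = 0.49900.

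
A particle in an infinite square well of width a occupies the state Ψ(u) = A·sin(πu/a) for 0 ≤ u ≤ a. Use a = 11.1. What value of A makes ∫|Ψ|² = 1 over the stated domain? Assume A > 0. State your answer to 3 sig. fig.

A ≈ 0.424

The normalization condition is ∫|Ψ|² du = 1 from 0 to a.
With ∫₀^a sin²(nπu/a) du = a/2, with Ψ = A·sin(πu/a), the integral evaluates to A²·[a/2].
So A² = (a/2)^(−1).
With a = 11.1: A² = 0.1802 and A = 0.4245.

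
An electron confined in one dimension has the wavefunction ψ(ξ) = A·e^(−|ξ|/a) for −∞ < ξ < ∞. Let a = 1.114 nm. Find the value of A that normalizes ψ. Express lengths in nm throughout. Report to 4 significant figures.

A ≈ 0.9475 nm^(-1/2)

The normalization condition is ∫|ψ|² dξ = 1 from −∞ to ∞.
∫|ψ|² dξ = A²·(a).
So A² = (a)^(−1).
Plugging in a = 1.114 yields A = 0.94745.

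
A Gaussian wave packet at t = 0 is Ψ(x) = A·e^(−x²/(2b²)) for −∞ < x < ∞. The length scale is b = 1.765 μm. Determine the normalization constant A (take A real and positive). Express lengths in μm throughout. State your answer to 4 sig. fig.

A ≈ 0.5654 μm^(-1/2)

Normalization requires ∫|Ψ|² dx = 1, integrated from −∞ to ∞.
With ∫_{−∞}^{∞} x^(2m) e^(−αx²) dx = (2m−1)!!·√π / (2^m α^(m+1/2)), carrying out the integral gives A² · √(π)·b.
Setting this equal to 1 gives A² = 1/(√(π)·b).
Plugging in b = 1.765 yields A = 0.56538.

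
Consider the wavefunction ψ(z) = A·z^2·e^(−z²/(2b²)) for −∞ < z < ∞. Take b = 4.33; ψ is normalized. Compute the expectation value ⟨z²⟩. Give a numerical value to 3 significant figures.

⟨z^2⟩ ≈ 46.9

The expectation value is the |ψ|²-weighted average of z^2: ∫ z^2|ψ|² dz.
With ∫_{−∞}^{∞} z^(2m) e^(−αz²) dz = (2m−1)!!·√π / (2^m α^(m+1/2)), since the A² factors cancel between numerator and denominator, ⟨z²⟩ = 5·b^2/2.
With b = 4.33, ⟨z^2⟩ = 46.87.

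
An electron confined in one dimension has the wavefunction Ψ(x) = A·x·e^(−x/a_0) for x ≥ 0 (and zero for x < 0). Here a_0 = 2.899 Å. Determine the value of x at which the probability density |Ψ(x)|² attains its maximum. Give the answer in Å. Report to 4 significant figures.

x ≈ 2.899 Å

Set d/dx [|Ψ(x)|²] = 0 and solve for x > 0.
Solving yields x = a_0.
With a_0 = 2.899, the most probable position is 2.8990 Å.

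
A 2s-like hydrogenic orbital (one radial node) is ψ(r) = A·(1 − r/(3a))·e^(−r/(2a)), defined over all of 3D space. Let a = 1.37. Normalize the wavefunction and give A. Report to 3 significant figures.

A ≈ 0.215

The normalization condition is ∫|ψ|² 4πr² dr = 1 from 0 to ∞.
With ∫₀^∞ r^4 e^(−αr) dr = 4!/α^5, with ψ = A·(1 − r/(3a))·e^(−r/(2a)), the integral evaluates to A²·[8·π·a^3/3].
So A² = (8·π·a^3/3)^(−1).
Plugging in a = 1.37 yields A = 0.2155.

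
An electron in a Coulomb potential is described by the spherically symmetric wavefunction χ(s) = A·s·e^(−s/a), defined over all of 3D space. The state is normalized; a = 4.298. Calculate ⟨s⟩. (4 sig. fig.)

⟨s⟩ = ∫ s |χ|² 4πs² ds over the full domain.
Since the A² factors cancel between numerator and denominator, ⟨s⟩ = 5·a/2.
With a = 4.298, ⟨s⟩ = 10.745.

⟨s⟩ ≈ 10.75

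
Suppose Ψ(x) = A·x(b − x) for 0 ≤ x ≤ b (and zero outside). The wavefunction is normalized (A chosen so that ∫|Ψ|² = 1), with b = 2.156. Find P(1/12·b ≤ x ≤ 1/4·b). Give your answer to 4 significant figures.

P ≈ 0.09843

|Ψ|² is the probability density, so P = ∫_{1/12·b}^{1/4·b} |Ψ|² dx.
With A² fixed by ∫|Ψ|² = 1, i.e. A² = (b^5/30)^(−1), substitute and integrate.
Let u = x/b; then A² and the length scale cancel, so P = ∫_{1/12}^{1/4} u^2·(1 - u)^2 du ÷ ∫_{0}^{1} u^2·(1 - u)^2 du.
An antiderivative of u^2·(1 - u)^2 is u^3·(6·u^2 - 15·u + 10)/30; evaluating from 1/12 to 1/4 gives ≈ 0.00328093, while the full integral is 1/30.
This works out to P = 0.098428.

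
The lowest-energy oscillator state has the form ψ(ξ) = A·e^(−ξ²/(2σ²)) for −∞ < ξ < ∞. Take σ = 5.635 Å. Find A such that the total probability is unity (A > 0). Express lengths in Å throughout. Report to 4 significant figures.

A ≈ 0.3164 Å^(-1/2)

Require ∫ |ψ|² dξ = 1 over the whole domain.
With ψ = A·e^(−ξ²/(2σ²)), the integral evaluates to A²·[√(π)·σ].
So A² = (√(π)·σ)^(−1).
With σ = 5.635: A² = 0.10012 and A = 0.31642.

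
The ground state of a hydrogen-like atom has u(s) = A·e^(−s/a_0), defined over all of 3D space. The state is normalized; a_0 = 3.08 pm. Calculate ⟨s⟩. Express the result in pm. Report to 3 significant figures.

By definition ⟨s⟩ = ∫ s |u(s)|² 4πs² ds.
The ratio of the moment integral to the normalization integral gives ⟨s⟩ = 3·a_0/2.
Putting a_0 = 3.08 gives 4.620.

⟨s⟩ ≈ 4.62 pm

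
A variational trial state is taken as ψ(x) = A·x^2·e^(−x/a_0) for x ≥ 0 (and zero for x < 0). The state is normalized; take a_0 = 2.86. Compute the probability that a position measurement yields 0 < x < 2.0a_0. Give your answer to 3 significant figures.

P ≈ 0.371

|ψ|² is the probability density, so P = ∫_{0}^{2.0a_0} |ψ|² dx.
With A² fixed by ∫|ψ|² = 1, i.e. A² = (3·a_0^5/4)^(−1), substitute and integrate.
Let u = x/a_0; then A² and the length scale cancel, so P = ∫_{0}^{2.0} u^4·e^(-2·u) du ÷ ∫_{0}^{∞} u^4·e^(-2·u) du.
An antiderivative of u^4·e^(-2·u) is -(u^4/2 + u^3 + 3·u^2/2 + 3·u/2 + 3/4)·e^(-2·u); evaluating from 0 to 2.0 gives 3/4 - 103·e^(-4)/4, while the full integral is 3/4.
The result is P = 0.3712.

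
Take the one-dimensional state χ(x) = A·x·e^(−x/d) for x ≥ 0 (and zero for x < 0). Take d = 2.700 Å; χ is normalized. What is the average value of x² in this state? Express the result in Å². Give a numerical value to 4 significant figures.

The expectation value is the |χ|²-weighted average of x^2: ∫ x^2|χ|² dx.
Using ∫₀^∞ xⁿ e^(−αx) dx = n!/αⁿ⁺¹, the ratio of the moment integral to the normalization integral gives ⟨x²⟩ = 3·d^2.
With d = 2.700, ⟨x^2⟩ = 21.870.

⟨x^2⟩ ≈ 21.87 Å^2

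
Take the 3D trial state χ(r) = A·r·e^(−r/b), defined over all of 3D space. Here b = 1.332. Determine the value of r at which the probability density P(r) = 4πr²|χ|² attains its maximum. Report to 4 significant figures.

r ≈ 2.664

The maximum of P(r) = 4πr²|χ|² occurs where its derivative vanishes.
Solving yields r = 2·b.
With b = 1.332, the most probable radial distance is 2.6640.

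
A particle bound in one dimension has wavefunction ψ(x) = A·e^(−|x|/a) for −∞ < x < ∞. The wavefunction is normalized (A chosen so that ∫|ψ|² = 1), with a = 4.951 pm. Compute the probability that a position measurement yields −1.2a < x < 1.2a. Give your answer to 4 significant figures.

The probability is P = ∫ |ψ|² dx over [−1.2a, 1.2a].
The normalization integral ∫|ψ|²dx over the whole domain equals a·A², and A² cancels in the ratio.
By symmetry take twice the x ≥ 0 contribution in numerator and denominator; the 2's cancel. In terms of u = x/a (A² and the length scale cancel between numerator and denominator), P = [∫_{0}^{1.2} e^(-2·u) du] / [∫_{0}^{∞} e^(-2·u) du].
Using ∫ e^(-2·u) du = -e^(-2·u)/2, the numerator is 1/2 - e^(-12/5)/2 and the denominator is 1/2.
Evaluating gives P = 0.90928.

P ≈ 0.9093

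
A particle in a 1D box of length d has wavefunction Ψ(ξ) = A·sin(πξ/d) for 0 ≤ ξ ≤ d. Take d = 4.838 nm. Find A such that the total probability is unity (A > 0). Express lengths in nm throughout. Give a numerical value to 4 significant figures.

A ≈ 0.6430 nm^(-1/2)

We need A² ∫|f|² dξ = 1, taking the integral from 0 to d.
∫|Ψ|² dξ = A²·(d/2).
Substituting d = 4.838 gives A² = 0.41339, so A = 0.64296.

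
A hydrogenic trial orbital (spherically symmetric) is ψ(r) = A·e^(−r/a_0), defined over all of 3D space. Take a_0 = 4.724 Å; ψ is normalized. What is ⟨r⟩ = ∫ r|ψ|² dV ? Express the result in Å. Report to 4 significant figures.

By definition ⟨r⟩ = ∫ r |ψ(r)|² 4πr² dr.
Recall ∫₀^∞ r^m e^(−r/β) dr = m!·β^(m+1), evaluating both integrals, ⟨r⟩ = 3·a_0/2.
With a_0 = 4.724, ⟨r⟩ = 7.0860.

⟨r⟩ ≈ 7.086 Å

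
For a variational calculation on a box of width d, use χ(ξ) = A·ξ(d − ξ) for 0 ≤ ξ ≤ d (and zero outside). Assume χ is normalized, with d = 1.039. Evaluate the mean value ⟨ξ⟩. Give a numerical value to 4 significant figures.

By definition ⟨ξ⟩ = ∫ ξ |χ(ξ)|² dξ.
Since the A² factors cancel between numerator and denominator, ⟨ξ⟩ = d/2.
Putting d = 1.039 gives 0.51950.

⟨ξ⟩ ≈ 0.5195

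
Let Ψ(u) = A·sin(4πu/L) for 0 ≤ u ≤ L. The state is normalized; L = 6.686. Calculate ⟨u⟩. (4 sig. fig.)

⟨u⟩ = ∫ u |Ψ|² du over the full domain.
Evaluating both integrals, ⟨u⟩ = L/2.
With L = 6.686, ⟨u⟩ = 3.3430.

⟨u⟩ ≈ 3.343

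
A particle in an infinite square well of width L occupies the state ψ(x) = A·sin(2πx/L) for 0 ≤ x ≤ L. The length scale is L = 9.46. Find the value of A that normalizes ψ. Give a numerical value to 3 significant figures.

A ≈ 0.460

The normalization condition is ∫|ψ|² dx = 1 from 0 to L.
With ∫₀^L sin²(nπx/L) dx = L/2, the integral (without the A² prefactor) comes out to L/2.
Plugging in L = 9.46 yields A = 0.4598.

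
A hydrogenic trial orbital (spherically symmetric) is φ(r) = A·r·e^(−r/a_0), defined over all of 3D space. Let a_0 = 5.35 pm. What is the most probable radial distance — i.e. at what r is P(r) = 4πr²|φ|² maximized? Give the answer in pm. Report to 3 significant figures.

Differentiate P(r) = 4πr²|φ|² with respect to r and set to zero.
Solving yields r = 2·a_0.
With a_0 = 5.35, the most probable radial distance is 10.70 pm.

r ≈ 10.7 pm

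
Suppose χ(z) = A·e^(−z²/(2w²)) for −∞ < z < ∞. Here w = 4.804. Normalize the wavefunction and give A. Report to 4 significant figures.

Require ∫ |χ|² dz = 1 over the whole domain.
With χ = A·e^(−z²/(2w²)), the integral evaluates to A²·[√(π)·w].
Substituting w = 4.804 gives A² = 0.11744, so A = 0.34270.

A ≈ 0.3427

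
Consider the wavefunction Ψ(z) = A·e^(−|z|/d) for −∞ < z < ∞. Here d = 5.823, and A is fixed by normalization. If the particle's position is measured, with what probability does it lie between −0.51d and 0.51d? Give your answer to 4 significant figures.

P ≈ 0.6394

P = ∫_{−0.51d}^{0.51d} |Ψ(z)|² dz.
The normalization integral ∫|Ψ|²dz over the whole domain equals d·A², and A² cancels in the ratio.
Both integrals are even about z = 0, so only the z ≥ 0 halves are needed (the factors of 2 cancel). Substituting u = z/d, A² and the length scale cancel in the ratio: P = ∫_{0}^{0.51} e^(-2·u) du / ∫_{0}^{∞} e^(-2·u) du.
With ∫ e^(-2·u) du = -e^(-2·u)/2 + C, the region integral is 1/2 - e^(-51/50)/2 and the full one is 1/2.
This works out to P = 0.63941.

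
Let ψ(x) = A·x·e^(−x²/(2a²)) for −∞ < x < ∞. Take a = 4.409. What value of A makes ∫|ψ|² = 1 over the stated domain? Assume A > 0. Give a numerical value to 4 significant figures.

The normalization condition is ∫|ψ|² dx = 1 from −∞ to ∞.
With ψ = A·x·e^(−x²/(2a²)), the integral evaluates to A²·[√(π)·a^3/2].
So A² = (√(π)·a^3/2)^(−1).
Substituting a = 4.409 gives A² = 0.013165, so A = 0.11474.

A ≈ 0.1147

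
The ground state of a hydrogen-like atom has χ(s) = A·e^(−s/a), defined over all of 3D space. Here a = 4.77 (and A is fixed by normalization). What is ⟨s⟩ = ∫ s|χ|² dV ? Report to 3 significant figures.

⟨s⟩ ≈ 7.16

The expectation value is the |χ|²-weighted average of s: ∫ s|χ|² 4πs² ds.
Using ∫₀^∞ sⁿ e^(−αs) ds = n!/αⁿ⁺¹, the ratio of the moment integral to the normalization integral gives ⟨s⟩ = 3·a/2.
Putting a = 4.77 gives 7.155.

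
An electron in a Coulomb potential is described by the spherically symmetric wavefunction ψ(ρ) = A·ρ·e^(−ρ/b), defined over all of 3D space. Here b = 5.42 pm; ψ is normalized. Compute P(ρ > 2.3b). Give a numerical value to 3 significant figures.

P ≈ 0.513

Integrate the radial probability density 4πρ²|ψ|² over ρ > 2.3b.
Normalization gives A² = 1/(3·π·b^5).
In terms of u = ρ/b (A², 4π and the length scale all cancel between numerator and denominator), P = [∫_{2.3}^{∞} u^4·e^(-2·u) du] / [∫_{0}^{∞} u^4·e^(-2·u) du].
Using ∫ u^4·e^(-2·u) du = -(u^4/2 + u^3 + 3·u^2/2 + 3·u/2 + 3/4)·e^(-2·u), the numerator is ≈ 0.38493 and the denominator is 3/4.
The region integral divided by the full integral gives P = 0.5132.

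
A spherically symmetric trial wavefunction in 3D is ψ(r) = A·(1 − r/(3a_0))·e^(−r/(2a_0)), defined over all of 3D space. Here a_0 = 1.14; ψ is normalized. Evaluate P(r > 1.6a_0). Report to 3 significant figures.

P ≈ 0.728

Integrate the radial probability density 4πr²|ψ|² over r > 1.6a_0.
A² is fixed by ∫₀^∞ 4πr²|ψ|² dr = 1, i.e. A² = (8·π·a_0^3/3)^(−1).
In terms of u = r/a_0 (A², 4π and the length scale all cancel between numerator and denominator), P = [∫_{1.6}^{∞} u^2·(1 - u/3)^2·e^(-u) du] / [∫_{0}^{∞} u^2·(1 - u/3)^2·e^(-u) du].
With ∫ u^2·(1 - u/3)^2·e^(-u) du = (-u^4 + 2·u^3 - 3·u^2 - 6·u - 6)·e^(-u)/9 + C, the region integral is ≈ 0.48548 and the full one is 2/3.
This evaluates to P = 0.7282.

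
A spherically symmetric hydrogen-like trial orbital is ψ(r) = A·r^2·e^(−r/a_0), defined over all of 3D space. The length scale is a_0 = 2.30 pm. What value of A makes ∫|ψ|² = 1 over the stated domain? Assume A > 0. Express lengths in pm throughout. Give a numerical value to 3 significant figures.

Require ∫ |ψ|² 4πr² dr = 1 over the whole domain.
(Spherical symmetry: dV = 4πr² dr.)
∫|ψ|² 4πr² dr = A²·(45·π·a_0^7/2).
Hence A² = 1/[45·π·a_0^7/2].
With a_0 = 2.30: A² = 0.00004155 and A = 0.006446.

A ≈ 0.00645 pm^(-7/2)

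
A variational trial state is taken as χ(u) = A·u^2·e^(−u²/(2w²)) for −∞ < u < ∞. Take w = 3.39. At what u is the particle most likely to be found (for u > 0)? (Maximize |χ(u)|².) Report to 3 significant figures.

u ≈ 4.79

Differentiate |χ(u)|² with respect to u and set to zero.
Solving yields u = √(2)·w.
With w = 3.39, the value of u > 0 at which the probability density is greatest is 4.794.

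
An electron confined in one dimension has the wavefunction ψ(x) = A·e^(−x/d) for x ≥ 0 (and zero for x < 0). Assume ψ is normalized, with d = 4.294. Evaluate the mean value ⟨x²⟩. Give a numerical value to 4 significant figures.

⟨x²⟩ = ∫ x^2 |ψ|² dx over the full domain.
Recall ∫₀^∞ x^m e^(−x/β) dx = m!·β^(m+1), evaluating both integrals, ⟨x²⟩ = d^2/2.
Putting d = 4.294 gives 9.2192.

⟨x^2⟩ ≈ 9.219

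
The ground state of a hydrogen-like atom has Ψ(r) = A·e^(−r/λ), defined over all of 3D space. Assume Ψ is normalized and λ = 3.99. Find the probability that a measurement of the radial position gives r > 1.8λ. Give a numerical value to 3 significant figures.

Integrate the radial probability density 4πr²|Ψ|² over r > 1.8λ.
The full normalization integral is A²·[π·λ^3] = 1, fixing A².
In terms of u = r/λ (A², 4π and the length scale all cancel between numerator and denominator), P = [∫_{1.8}^{∞} u^2·e^(-2·u) du] / [∫_{0}^{∞} u^2·e^(-2·u) du].
An antiderivative of u^2·e^(-2·u) is -(2·u^2 + 2·u + 1)·e^(-2·u)/4; evaluating from 1.8 to ∞ gives 277·e^(-18/5)/100, while the full integral is 1/4.
This evaluates to P = 0.3027.

P ≈ 0.303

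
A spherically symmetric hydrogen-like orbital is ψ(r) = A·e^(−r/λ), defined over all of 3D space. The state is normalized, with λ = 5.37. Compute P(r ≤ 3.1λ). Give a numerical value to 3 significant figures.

P ≈ 0.946

Integrate the radial probability density 4πr²|ψ|² over r ≤ 3.1λ.
A² is fixed by ∫₀^∞ 4πr²|ψ|² dr = 1, i.e. A² = (π·λ^3)^(−1).
Substituting u = r/λ, A², 4π and the length scale all cancel in the ratio: P = ∫_{0}^{3.1} u^2·e^(-2·u) du / ∫_{0}^{∞} u^2·e^(-2·u) du.
An antiderivative of u^2·e^(-2·u) is -(2·u^2 + 2·u + 1)·e^(-2·u)/4; evaluating from 0 to 3.1 gives 1/4 - 1321·e^(-31/5)/200, while the full integral is 1/4.
The region integral divided by the full integral gives P = 0.9464.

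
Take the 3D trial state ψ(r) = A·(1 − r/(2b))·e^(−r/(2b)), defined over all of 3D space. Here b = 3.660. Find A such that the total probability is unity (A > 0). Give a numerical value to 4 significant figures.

The normalization condition is ∫|ψ|² 4πr² dr = 1 from 0 to ∞.
In 3D with spherical symmetry the volume element is 4πr² dr.
∫|ψ|² 4πr² dr = A²·(8·π·b^3).
Hence A² = 1/[8·π·b^3].
Plugging in b = 3.660 yields A = 0.028488.

A ≈ 0.02849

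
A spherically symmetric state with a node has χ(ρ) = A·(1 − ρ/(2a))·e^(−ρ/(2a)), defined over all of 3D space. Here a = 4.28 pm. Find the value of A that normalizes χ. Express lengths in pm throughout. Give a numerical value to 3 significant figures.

The normalization condition is ∫|χ|² 4πρ² dρ = 1 from 0 to ∞.
(Spherical symmetry: dV = 4πρ² dρ.)
With ∫₀^∞ ρ^4 e^(−αρ) dρ = 4!/α^5, carrying out the integral gives A² · 8·π·a^3.
Hence A² = 1/[8·π·a^3].
With a = 4.28: A² = 0.0005075 and A = 0.02253.

A ≈ 0.0225 pm^(-3/2)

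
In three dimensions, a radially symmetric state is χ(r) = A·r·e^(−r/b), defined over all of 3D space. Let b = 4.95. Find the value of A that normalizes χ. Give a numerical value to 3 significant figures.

A ≈ 0.00598

Require ∫ |χ|² 4πr² dr = 1 over the whole domain.
(Spherical symmetry: dV = 4πr² dr.)
Recall ∫₀^∞ r^m e^(−r/β) dr = m!·β^(m+1), ∫|χ|² 4πr² dr = A²·(3·π·b^5).
Setting this equal to 1 gives A² = 1/(3·π·b^5).
With b = 4.95: A² = 0.00003570 and A = 0.005975.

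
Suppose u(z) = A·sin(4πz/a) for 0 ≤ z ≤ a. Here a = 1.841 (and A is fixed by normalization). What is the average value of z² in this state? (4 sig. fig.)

⟨z^2⟩ ≈ 1.119

The expectation value is the |u|²-weighted average of z^2: ∫ z^2|u|² dz.
With ∫₀^a sin²(nπz/a) dz = a/2, the ratio of the moment integral to the normalization integral gives ⟨z²⟩ = -a^2/(32·π^2) + a^2/3.
With a = 1.841, ⟨z^2⟩ = 1.1190.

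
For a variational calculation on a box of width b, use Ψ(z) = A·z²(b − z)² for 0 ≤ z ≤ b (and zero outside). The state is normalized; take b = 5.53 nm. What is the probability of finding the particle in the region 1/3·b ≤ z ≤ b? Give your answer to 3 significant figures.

P = ∫_{1/3·b}^{b} |Ψ(z)|² dz.
Since A² = 1/(b^9/630), this is the region integral divided by the full normalization integral.
Let u = z/b; then A² and the length scale cancel, so P = ∫_{1/3}^{1} u^4·(1 - u)^4 du ÷ ∫_{0}^{1} u^4·(1 - u)^4 du.
With ∫ u^4·(1 - u)^4 du = u^5·(70·u^4 - 315·u^3 + 540·u^2 - 420·u + 126)/630 + C, the region integral is ≈ 0.0013574 and the full one is 1/630.
The result is P = 0.8552.

P ≈ 0.855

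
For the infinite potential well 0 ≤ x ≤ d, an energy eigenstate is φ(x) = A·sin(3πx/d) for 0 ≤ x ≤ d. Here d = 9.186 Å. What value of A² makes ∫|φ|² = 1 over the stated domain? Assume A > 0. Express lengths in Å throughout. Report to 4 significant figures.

A^2 ≈ 0.2177 Å^(-1)

Normalization requires ∫|φ|² dx = 1, integrated from 0 to d.
With φ = A·sin(3πx/d), the integral evaluates to A²·[d/2].
Hence A² = 1/[d/2].
Substituting d = 9.186 gives A² = 0.21772, so A = 0.46661.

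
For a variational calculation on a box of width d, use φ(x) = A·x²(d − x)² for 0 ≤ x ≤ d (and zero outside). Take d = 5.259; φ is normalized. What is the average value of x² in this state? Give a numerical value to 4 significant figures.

⟨x^2⟩ ≈ 7.543

By definition ⟨x²⟩ = ∫ x^2 |φ(x)|² dx.
Expanding the polynomial and integrating term by term, the ratio of the moment integral to the normalization integral gives ⟨x²⟩ = 3·d^2/11.
Putting d = 5.259 gives 7.5428.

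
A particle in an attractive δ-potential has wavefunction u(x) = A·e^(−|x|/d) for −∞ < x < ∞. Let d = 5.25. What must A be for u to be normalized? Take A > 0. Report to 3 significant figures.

A ≈ 0.436

Normalization requires ∫|u|² dx = 1, integrated from −∞ to ∞.
The integral (without the A² prefactor) comes out to d.
So A² = (d)^(−1).
Plugging in d = 5.25 yields A = 0.4364.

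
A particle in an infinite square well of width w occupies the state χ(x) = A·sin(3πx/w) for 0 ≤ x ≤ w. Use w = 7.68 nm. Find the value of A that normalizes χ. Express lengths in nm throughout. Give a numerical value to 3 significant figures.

A ≈ 0.510 nm^(-1/2)

Require ∫ |χ|² dx = 1 over the whole domain.
Carrying out the integral gives A² · w/2.
Substituting w = 7.68 gives A² = 0.2604, so A = 0.5103.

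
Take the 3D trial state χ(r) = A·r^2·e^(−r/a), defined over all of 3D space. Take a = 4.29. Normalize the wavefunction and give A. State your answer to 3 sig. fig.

The normalization condition is ∫|χ|² 4πr² dr = 1 from 0 to ∞.
(Spherical symmetry: dV = 4πr² dr.)
Recall ∫₀^∞ r^m e^(−r/β) dr = m!·β^(m+1), ∫|χ|² 4πr² dr = A²·(45·π·a^7/2).
Hence A² = 1/[45·π·a^7/2].
Substituting a = 4.29 gives A² = 5.290E-7, so A = 0.0007273.

A ≈ 0.000727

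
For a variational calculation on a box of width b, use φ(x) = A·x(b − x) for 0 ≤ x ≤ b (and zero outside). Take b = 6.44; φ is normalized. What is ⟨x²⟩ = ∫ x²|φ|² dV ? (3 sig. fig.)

The expectation value is the |φ|²-weighted average of x^2: ∫ x^2|φ|² dx.
Expanding the polynomial and integrating term by term, evaluating both integrals, ⟨x²⟩ = 2·b^2/7.
With b = 6.44, ⟨x^2⟩ = 11.85.

⟨x^2⟩ ≈ 11.8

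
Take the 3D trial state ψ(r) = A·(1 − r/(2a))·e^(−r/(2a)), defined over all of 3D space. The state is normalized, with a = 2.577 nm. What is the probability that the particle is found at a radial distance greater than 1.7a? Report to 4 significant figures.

P ≈ 0.9479

Integrate the radial probability density 4πr²|ψ|² over r > 1.7a.
Normalization gives A² = 1/(8·π·a^3).
In terms of u = r/a (A², 4π and the length scale all cancel between numerator and denominator), P = [∫_{1.7}^{∞} u^2·(1 - u/2)^2·e^(-u) du] / [∫_{0}^{∞} u^2·(1 - u/2)^2·e^(-u) du].
Using ∫ u^2·(1 - u/2)^2·e^(-u) du = -(u^4/4 + u^2 + 2·u + 2)·e^(-u), the numerator is ≈ 1.89589 and the denominator is 2.
The region integral divided by the full integral gives P = 0.94795.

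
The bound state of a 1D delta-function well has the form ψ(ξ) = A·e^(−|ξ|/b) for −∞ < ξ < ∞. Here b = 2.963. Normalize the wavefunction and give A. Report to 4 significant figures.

Require ∫ |ψ|² dξ = 1 over the whole domain.
The integral (without the A² prefactor) comes out to b.
So A² = (b)^(−1).
With b = 2.963: A² = 0.33750 and A = 0.58094.

A ≈ 0.5809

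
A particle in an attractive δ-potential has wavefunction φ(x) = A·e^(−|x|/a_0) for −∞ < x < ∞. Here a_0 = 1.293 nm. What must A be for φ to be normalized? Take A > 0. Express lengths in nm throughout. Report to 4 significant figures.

A ≈ 0.8794 nm^(-1/2)

Normalization requires ∫|φ|² dx = 1, integrated from −∞ to ∞.
With ∫₀^∞ x^0 e^(−αx) dx = 0!/α^1, carrying out the integral gives A² · a_0.
Hence A² = 1/[a_0].
Substituting a_0 = 1.293 gives A² = 0.77340, so A = 0.87943.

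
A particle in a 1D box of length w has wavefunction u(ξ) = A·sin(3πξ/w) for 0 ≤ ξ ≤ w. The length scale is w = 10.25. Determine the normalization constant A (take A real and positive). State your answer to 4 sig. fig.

Require ∫ |u|² dξ = 1 over the whole domain.
Using sin²θ = (1 − cos 2θ)/2, ∫|u|² dξ = A²·(w/2).
Substituting w = 10.25 gives A² = 0.19512, so A = 0.44173.

A ≈ 0.4417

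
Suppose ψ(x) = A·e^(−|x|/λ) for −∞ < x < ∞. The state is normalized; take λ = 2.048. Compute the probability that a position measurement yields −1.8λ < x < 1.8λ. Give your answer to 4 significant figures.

|ψ|² is the probability density, so P = ∫_{−1.8λ}^{1.8λ} |ψ|² dx.
Since A² = 1/(λ), this is the region integral divided by the full normalization integral.
Both integrals are even about x = 0, so only the x ≥ 0 halves are needed (the factors of 2 cancel). Let u = x/λ; then A² and the length scale cancel, so P = ∫_{0}^{1.8} e^(-2·u) du ÷ ∫_{0}^{∞} e^(-2·u) du.
With ∫ e^(-2·u) du = -e^(-2·u)/2 + C, the region integral is 1/2 - e^(-18/5)/2 and the full one is 1/2.
This works out to P = 0.97268.

P ≈ 0.9727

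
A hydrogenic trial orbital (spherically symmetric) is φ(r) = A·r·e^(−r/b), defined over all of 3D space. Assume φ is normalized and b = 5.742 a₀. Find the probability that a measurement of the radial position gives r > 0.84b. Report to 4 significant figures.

P ≈ 0.9716

Integrate the radial probability density 4πr²|φ|² over r > 0.84b.
The full normalization integral is A²·[3·π·b^5] = 1, fixing A².
In terms of u = r/b (A², 4π and the length scale all cancel between numerator and denominator), P = [∫_{0.84}^{∞} u^4·e^(-2·u) du] / [∫_{0}^{∞} u^4·e^(-2·u) du].
Using ∫ u^4·e^(-2·u) du = -(u^4/2 + u^3 + 3·u^2/2 + 3·u/2 + 3/4)·e^(-2·u), the numerator is ≈ 0.728730 and the denominator is 3/4.
Taking the ratio yields P = 0.97164.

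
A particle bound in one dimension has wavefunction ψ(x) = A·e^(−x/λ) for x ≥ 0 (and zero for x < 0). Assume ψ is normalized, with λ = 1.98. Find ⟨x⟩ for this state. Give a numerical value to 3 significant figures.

⟨x⟩ ≈ 0.990

By definition ⟨x⟩ = ∫ x |ψ(x)|² dx.
Since the A² factors cancel between numerator and denominator, ⟨x⟩ = λ/2.
Putting λ = 1.98 gives 0.9900.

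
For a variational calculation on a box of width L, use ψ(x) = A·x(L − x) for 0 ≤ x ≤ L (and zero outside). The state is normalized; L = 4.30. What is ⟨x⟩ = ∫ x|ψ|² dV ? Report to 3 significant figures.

⟨x⟩ ≈ 2.15

⟨x⟩ = ∫ x |ψ|² dx over the full domain.
Expanding the polynomial and integrating term by term, evaluating both integrals, ⟨x⟩ = L/2.
Putting L = 4.30 gives 2.150.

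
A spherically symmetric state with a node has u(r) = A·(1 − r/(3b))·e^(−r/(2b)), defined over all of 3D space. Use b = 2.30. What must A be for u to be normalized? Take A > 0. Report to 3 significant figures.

Normalization requires ∫|u|² 4πr² dr = 1, integrated from 0 to ∞.
(Spherical symmetry: dV = 4πr² dr.)
Recall ∫₀^∞ r^m e^(−r/β) dr = m!·β^(m+1), ∫|u|² 4πr² dr = A²·(8·π·b^3/3).
So A² = (8·π·b^3/3)^(−1).
Plugging in b = 2.30 yields A = 0.09905.

A ≈ 0.0990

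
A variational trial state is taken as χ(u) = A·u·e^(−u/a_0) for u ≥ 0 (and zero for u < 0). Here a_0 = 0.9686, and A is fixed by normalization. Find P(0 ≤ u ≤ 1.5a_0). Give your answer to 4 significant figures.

P ≈ 0.5768

The probability is P = ∫ |χ|² du over [0, 1.5a_0].
With A² fixed by ∫|χ|² = 1, i.e. A² = (a_0^3/4)^(−1), substitute and integrate.
In terms of t = u/a_0 (A² and the length scale cancel between numerator and denominator), P = [∫_{0}^{1.5} t^2·e^(-2·t) dt] / [∫_{0}^{∞} t^2·e^(-2·t) dt].
An antiderivative of t^2·e^(-2·t) is -(2·t^2 + 2·t + 1)·e^(-2·t)/4; evaluating from 0 to 1.5 gives 1/4 - 17·e^(-3)/8, while the full integral is 1/4.
Evaluating gives P = 0.57681.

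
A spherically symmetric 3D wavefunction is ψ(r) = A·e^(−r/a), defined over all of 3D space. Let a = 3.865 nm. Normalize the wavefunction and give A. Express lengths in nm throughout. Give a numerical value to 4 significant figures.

A ≈ 0.07425 nm^(-3/2)

We need A² ∫|f|² 4πr² dr = 1, taking the integral from 0 to ∞.
With ψ = A·e^(−r/a), the integral evaluates to A²·[π·a^3].
So A² = (π·a^3)^(−1).
Plugging in a = 3.865 yields A = 0.074251.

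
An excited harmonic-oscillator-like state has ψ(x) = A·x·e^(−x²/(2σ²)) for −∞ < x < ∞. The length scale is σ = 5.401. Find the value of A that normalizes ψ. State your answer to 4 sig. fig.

A ≈ 0.08463

We need A² ∫|f|² dx = 1, taking the integral from −∞ to ∞.
Using the Gaussian integral ∫_{−∞}^{∞} e^(−αx²) dx = √(π/α), ∫|ψ|² dx = A²·(√(π)·σ^3/2).
Hence A² = 1/[√(π)·σ^3/2].
With σ = 5.401: A² = 0.0071620 and A = 0.084628.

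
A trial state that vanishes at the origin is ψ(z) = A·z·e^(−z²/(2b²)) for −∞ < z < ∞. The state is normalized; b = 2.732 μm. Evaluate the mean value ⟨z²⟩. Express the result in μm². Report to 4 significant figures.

The expectation value is the |ψ|²-weighted average of z^2: ∫ z^2|ψ|² dz.
With ∫_{−∞}^{∞} z^(2m) e^(−αz²) dz = (2m−1)!!·√π / (2^m α^(m+1/2)), since the A² factors cancel between numerator and denominator, ⟨z²⟩ = 3·b^2/2.
Putting b = 2.732 gives 11.196.

⟨z^2⟩ ≈ 11.20 μm^2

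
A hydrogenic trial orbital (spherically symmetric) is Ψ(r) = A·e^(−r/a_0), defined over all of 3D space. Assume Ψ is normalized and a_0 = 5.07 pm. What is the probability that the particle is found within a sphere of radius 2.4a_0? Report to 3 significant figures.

P = ∫ |Ψ|² 4πr² dr over r ≤ 2.4a_0.
Normalization gives A² = 1/(π·a_0^3).
In terms of u = r/a_0 (A², 4π and the length scale all cancel between numerator and denominator), P = [∫_{0}^{2.4} u^2·e^(-2·u) du] / [∫_{0}^{∞} u^2·e^(-2·u) du].
With ∫ u^2·e^(-2·u) du = -(2·u^2 + 2·u + 1)·e^(-2·u)/4 + C, the region integral is 1/4 - 433·e^(-24/5)/100 and the full one is 1/4.
The region integral divided by the full integral gives P = 0.8575.

P ≈ 0.857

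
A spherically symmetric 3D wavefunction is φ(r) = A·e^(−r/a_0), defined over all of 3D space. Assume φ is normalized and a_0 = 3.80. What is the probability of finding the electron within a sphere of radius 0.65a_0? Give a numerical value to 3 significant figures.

With dV = 4πr²dr, the probability is ∫|φ|² dV over r ≤ 0.65a_0.
Normalization gives A² = 1/(π·a_0^3).
Let u = r/a_0; then A², 4π and the length scale all cancel, so P = ∫_{0}^{0.65} u^2·e^(-2·u) du ÷ ∫_{0}^{∞} u^2·e^(-2·u) du.
An antiderivative of u^2·e^(-2·u) is -(2·u^2 + 2·u + 1)·e^(-2·u)/4; evaluating from 0 to 0.65 gives 1/4 - 629·e^(-13/10)/800, while the full integral is 1/4.
The region integral divided by the full integral gives P = 0.1429.

P ≈ 0.143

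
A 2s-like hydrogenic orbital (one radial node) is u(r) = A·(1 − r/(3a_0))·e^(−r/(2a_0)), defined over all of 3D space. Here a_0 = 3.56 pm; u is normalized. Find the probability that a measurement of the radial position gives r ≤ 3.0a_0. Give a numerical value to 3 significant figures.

Integrate the radial probability density 4πr²|u|² over r ≤ 3.0a_0.
The full normalization integral is A²·[8·π·a_0^3/3] = 1, fixing A².
Substituting t = r/a_0, A², 4π and the length scale all cancel in the ratio: P = ∫_{0}^{3.0} t^2·(1 - t/3)^2·e^(-t) dt / ∫_{0}^{∞} t^2·(1 - t/3)^2·e^(-t) dt.
An antiderivative of t^2·(1 - t/3)^2·e^(-t) is (-t^4 + 2·t^3 - 3·t^2 - 6·t - 6)·e^(-t)/9; evaluating from 0 to 3.0 gives 2/3 - 26·e^(-3)/3, while the full integral is 2/3.
The region integral divided by the full integral gives P = 0.3528.

P ≈ 0.353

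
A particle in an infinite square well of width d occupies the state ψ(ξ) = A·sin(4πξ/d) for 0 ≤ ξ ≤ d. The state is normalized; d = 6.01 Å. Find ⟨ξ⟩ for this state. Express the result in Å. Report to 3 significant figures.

⟨ξ⟩ ≈ 3.01 Å

By definition ⟨ξ⟩ = ∫ ξ |ψ(ξ)|² dξ.
With ∫₀^d sin²(nπξ/d) dξ = d/2, since the A² factors cancel between numerator and denominator, ⟨ξ⟩ = d/2.
With d = 6.01, ⟨ξ⟩ = 3.005.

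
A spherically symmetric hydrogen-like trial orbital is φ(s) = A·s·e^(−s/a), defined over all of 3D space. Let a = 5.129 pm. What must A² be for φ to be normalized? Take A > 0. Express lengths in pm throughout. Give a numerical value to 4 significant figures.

Normalization requires ∫|φ|² 4πs² ds = 1, integrated from 0 to ∞.
The angular integral contributes 4π, leaving ∫₀^∞ s²|φ|² ds.
The integral (without the A² prefactor) comes out to 3·π·a^5.
Plugging in a = 5.129 yields A = 0.0054674.

A^2 ≈ 0.00002989 pm^(-5)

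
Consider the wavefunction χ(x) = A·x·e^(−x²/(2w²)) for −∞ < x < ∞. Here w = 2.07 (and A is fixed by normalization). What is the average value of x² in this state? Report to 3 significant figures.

⟨x^2⟩ ≈ 6.43

The expectation value is the |χ|²-weighted average of x^2: ∫ x^2|χ|² dx.
With ∫_{−∞}^{∞} x^(2m) e^(−αx²) dx = (2m−1)!!·√π / (2^m α^(m+1/2)), the ratio of the moment integral to the normalization integral gives ⟨x²⟩ = 3·w^2/2.
With w = 2.07, ⟨x^2⟩ = 6.427.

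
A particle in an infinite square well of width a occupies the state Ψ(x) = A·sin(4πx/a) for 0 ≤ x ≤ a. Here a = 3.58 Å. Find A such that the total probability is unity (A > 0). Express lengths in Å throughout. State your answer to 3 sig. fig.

A ≈ 0.747 Å^(-1/2)

We need A² ∫|f|² dx = 1, taking the integral from 0 to a.
Using sin²θ = (1 − cos 2θ)/2, ∫|Ψ|² dx = A²·(a/2).
With a = 3.58: A² = 0.5587 and A = 0.7474.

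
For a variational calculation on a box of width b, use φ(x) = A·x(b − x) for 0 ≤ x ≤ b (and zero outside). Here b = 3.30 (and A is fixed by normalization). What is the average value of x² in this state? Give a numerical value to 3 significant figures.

⟨x²⟩ = ∫ x^2 |φ|² dx over the full domain.
Expanding the polynomial and integrating term by term, since the A² factors cancel between numerator and denominator, ⟨x²⟩ = 2·b^2/7.
With b = 3.30, ⟨x^2⟩ = 3.111.

⟨x^2⟩ ≈ 3.11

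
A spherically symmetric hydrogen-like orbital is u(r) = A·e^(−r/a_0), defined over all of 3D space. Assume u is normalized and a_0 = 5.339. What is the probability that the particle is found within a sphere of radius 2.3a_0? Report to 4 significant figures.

With dV = 4πr²dr, the probability is ∫|u|² dV over r ≤ 2.3a_0.
Normalization gives A² = 1/(π·a_0^3).
Substituting t = r/a_0, A², 4π and the length scale all cancel in the ratio: P = ∫_{0}^{2.3} t^2·e^(-2·t) dt / ∫_{0}^{∞} t^2·e^(-2·t) dt.
Using ∫ t^2·e^(-2·t) dt = -(2·t^2 + 2·t + 1)·e^(-2·t)/4, the numerator is 1/4 - 809·e^(-23/5)/200 and the denominator is 1/4.
This evaluates to P = 0.83736.

P ≈ 0.8374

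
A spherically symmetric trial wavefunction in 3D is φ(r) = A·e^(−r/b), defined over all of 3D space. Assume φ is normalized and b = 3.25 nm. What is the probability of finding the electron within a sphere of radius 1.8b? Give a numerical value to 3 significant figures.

Integrate the radial probability density 4πr²|φ|² over r ≤ 1.8b.
The full normalization integral is A²·[π·b^3] = 1, fixing A².
Let u = r/b; then A², 4π and the length scale all cancel, so P = ∫_{0}^{1.8} u^2·e^(-2·u) du ÷ ∫_{0}^{∞} u^2·e^(-2·u) du.
An antiderivative of u^2·e^(-2·u) is -(2·u^2 + 2·u + 1)·e^(-2·u)/4; evaluating from 0 to 1.8 gives 1/4 - 277·e^(-18/5)/100, while the full integral is 1/4.
Taking the ratio yields P = 0.6973.

P ≈ 0.697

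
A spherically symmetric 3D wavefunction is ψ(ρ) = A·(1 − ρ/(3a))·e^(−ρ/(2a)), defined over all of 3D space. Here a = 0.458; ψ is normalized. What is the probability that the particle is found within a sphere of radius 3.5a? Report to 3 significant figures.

With dV = 4πρ²dρ, the probability is ∫|ψ|² dV over ρ ≤ 3.5a.
Normalization gives A² = 1/(8·π·a^3/3).
Substituting u = ρ/a, A², 4π and the length scale all cancel in the ratio: P = ∫_{0}^{3.5} u^2·(1 - u/3)^2·e^(-u) du / ∫_{0}^{∞} u^2·(1 - u/3)^2·e^(-u) du.
With ∫ u^2·(1 - u/3)^2·e^(-u) du = (-u^4 + 2·u^3 - 3·u^2 - 6·u - 6)·e^(-u)/9 + C, the region integral is 2/3 - 683·e^(-7/2)/48 and the full one is 2/3.
Taking the ratio yields P = 0.3555.

P ≈ 0.355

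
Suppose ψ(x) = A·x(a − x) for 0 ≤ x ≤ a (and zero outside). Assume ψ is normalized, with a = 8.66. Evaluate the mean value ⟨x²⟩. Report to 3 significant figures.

⟨x^2⟩ ≈ 21.4

The expectation value is the |ψ|²-weighted average of x^2: ∫ x^2|ψ|² dx.
Since the A² factors cancel between numerator and denominator, ⟨x²⟩ = 2·a^2/7.
Putting a = 8.66 gives 21.43.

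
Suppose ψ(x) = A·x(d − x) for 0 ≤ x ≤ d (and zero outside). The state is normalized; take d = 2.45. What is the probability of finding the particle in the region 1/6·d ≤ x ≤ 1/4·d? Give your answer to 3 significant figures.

|ψ|² is the probability density, so P = ∫_{1/6·d}^{1/4·d} |ψ|² dx.
The normalization integral ∫|ψ|²dx over the whole domain equals d^5/30·A², and A² cancels in the ratio.
Substituting u = x/d, A² and the length scale cancel in the ratio: P = ∫_{1/6}^{1/4} u^2·(1 - u)^2 du / ∫_{0}^{1} u^2·(1 - u)^2 du.
With ∫ u^2·(1 - u)^2 du = u^3·(6·u^2 - 15·u + 10)/30 + C, the region integral is ≈ 0.0022674 and the full one is 1/30.
Evaluating gives P = 0.06802.

P ≈ 0.0680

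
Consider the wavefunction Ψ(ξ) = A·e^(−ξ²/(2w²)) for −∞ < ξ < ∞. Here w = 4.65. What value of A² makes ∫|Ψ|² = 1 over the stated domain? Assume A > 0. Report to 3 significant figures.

The normalization condition is ∫|Ψ|² dξ = 1 from −∞ to ∞.
Using the Gaussian integral ∫_{−∞}^{∞} e^(−αξ²) dξ = √(π/α), the integral (without the A² prefactor) comes out to √(π)·w.
So A² = (√(π)·w)^(−1).
Plugging in w = 4.65 yields A = 0.3483.

A^2 ≈ 0.121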